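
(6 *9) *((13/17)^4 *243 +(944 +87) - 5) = 5002174926/83521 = 59891.22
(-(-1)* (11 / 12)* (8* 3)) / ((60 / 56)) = 308 / 15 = 20.53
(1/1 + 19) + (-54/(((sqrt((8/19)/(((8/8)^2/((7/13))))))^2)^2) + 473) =-557.54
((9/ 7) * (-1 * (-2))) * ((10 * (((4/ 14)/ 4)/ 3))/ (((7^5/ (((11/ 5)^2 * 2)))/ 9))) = 13068/ 4117715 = 0.00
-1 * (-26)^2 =-676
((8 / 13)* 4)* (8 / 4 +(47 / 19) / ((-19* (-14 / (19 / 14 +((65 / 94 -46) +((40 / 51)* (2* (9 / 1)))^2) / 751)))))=4.96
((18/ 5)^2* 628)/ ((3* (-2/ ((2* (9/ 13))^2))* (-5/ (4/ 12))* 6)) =610416/ 21125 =28.90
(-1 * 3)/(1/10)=-30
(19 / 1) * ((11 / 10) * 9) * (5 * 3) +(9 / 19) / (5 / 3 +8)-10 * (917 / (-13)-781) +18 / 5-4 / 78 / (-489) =1191677005561 / 105081210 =11340.53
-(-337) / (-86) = -3.92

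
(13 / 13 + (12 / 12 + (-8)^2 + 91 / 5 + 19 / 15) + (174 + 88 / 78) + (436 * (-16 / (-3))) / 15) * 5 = 2078.09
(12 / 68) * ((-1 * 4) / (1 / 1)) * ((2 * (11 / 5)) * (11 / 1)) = -2904 / 85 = -34.16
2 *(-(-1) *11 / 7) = 3.14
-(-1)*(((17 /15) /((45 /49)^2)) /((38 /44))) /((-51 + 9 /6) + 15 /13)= -0.03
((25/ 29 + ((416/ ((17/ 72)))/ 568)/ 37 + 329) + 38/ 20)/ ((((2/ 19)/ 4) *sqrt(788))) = 81657683371 *sqrt(197)/ 2551368670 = 449.22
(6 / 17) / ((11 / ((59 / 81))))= 118 / 5049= 0.02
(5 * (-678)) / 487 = -3390 / 487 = -6.96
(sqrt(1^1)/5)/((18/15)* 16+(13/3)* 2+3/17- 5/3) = 17/2242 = 0.01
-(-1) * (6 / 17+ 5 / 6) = 121 / 102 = 1.19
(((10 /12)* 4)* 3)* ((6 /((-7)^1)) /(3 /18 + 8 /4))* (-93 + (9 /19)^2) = 12057120 /32851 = 367.02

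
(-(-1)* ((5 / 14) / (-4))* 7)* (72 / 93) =-15 / 31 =-0.48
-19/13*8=-152/13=-11.69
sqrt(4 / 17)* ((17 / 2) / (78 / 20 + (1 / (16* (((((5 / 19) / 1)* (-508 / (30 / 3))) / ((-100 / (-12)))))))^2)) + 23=743224320* sqrt(17) / 2899702973 + 23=24.06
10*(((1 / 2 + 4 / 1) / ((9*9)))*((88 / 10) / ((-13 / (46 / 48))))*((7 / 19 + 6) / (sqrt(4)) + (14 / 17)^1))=-218339 / 151164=-1.44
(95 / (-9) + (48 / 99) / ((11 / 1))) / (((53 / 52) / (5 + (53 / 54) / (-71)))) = -51.42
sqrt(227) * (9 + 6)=15 * sqrt(227)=226.00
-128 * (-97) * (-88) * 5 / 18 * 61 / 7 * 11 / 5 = -366569984 / 63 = -5818571.17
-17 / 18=-0.94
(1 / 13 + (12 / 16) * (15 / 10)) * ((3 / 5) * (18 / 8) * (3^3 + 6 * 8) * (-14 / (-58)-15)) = -5416875 / 3016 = -1796.05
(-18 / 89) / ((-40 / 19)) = 171 / 1780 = 0.10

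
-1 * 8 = -8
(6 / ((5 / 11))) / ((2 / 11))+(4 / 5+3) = 382 / 5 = 76.40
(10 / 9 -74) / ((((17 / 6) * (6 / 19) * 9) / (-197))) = 2455408 / 1377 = 1783.16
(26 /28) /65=1 /70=0.01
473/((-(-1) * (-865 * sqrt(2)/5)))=-473 * sqrt(2)/346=-1.93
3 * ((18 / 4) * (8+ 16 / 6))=144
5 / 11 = 0.45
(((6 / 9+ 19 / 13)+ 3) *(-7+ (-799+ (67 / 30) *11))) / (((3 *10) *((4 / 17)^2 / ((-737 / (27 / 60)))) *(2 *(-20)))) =-4993194899 / 50544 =-98789.07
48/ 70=24/ 35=0.69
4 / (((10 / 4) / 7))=56 / 5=11.20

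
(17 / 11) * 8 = 136 / 11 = 12.36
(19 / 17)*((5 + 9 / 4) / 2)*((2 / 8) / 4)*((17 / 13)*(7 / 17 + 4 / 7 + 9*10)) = 5965677 / 198016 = 30.13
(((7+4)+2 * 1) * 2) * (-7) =-182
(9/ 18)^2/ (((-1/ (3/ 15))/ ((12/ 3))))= -0.20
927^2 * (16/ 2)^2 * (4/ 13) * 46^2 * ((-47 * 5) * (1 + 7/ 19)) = -218782688532480/ 19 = -11514878343814.74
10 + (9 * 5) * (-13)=-575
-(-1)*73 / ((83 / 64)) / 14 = 4.02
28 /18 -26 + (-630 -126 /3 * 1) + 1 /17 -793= -227876 /153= -1489.39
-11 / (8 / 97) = -1067 / 8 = -133.38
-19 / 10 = -1.90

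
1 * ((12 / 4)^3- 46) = -19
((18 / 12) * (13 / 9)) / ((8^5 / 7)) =91 / 196608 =0.00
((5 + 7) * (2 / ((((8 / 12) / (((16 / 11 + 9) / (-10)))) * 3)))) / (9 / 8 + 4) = -1104 / 451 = -2.45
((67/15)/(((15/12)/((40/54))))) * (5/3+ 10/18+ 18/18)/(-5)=-1.71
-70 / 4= -35 / 2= -17.50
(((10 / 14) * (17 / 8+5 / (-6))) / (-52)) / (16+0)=-155 / 139776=-0.00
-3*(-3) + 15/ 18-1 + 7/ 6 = 10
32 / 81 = 0.40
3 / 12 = 1 / 4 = 0.25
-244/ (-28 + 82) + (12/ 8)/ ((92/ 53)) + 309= 1516957/ 4968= 305.35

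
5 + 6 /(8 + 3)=61 /11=5.55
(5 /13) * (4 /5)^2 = 16 /65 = 0.25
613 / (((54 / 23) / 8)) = 56396 / 27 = 2088.74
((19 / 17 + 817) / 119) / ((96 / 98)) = 8113 / 1156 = 7.02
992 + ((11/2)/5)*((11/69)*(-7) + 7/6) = 1369037/1380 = 992.06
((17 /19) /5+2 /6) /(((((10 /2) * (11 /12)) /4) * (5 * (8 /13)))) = 0.15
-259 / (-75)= 259 / 75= 3.45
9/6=3/2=1.50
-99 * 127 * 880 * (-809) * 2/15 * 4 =4773850752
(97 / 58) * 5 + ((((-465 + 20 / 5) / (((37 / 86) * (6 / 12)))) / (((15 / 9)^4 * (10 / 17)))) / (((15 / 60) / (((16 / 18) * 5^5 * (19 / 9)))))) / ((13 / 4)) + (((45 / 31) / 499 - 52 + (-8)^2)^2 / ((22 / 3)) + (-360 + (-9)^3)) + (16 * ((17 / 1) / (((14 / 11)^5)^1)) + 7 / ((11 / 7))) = -4206989974155544207350725 / 1234185483922096706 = -3408717.76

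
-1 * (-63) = 63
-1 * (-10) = 10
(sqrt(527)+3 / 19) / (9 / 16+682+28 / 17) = 272 / 1178665+272* sqrt(527) / 186105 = 0.03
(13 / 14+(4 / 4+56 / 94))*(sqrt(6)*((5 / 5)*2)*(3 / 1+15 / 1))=222.60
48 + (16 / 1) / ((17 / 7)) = 928 / 17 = 54.59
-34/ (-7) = 34/ 7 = 4.86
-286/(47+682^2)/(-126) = 143/29305773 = 0.00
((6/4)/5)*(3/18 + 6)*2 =37/10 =3.70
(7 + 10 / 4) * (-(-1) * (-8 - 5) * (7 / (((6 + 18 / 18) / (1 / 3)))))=-247 / 6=-41.17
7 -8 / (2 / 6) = -17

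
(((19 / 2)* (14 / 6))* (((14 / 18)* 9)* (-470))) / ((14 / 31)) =-968905 / 6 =-161484.17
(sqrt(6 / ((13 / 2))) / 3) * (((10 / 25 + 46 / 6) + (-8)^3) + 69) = -13048 * sqrt(39) / 585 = -139.29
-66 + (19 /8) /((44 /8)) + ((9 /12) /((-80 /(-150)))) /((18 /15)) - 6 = -49559 /704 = -70.40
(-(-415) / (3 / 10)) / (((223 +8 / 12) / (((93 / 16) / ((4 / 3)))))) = 578925 / 21472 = 26.96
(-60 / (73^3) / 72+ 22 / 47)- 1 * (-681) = 74758952723 / 109702794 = 681.47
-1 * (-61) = 61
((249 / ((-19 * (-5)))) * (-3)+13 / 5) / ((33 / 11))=-100 / 57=-1.75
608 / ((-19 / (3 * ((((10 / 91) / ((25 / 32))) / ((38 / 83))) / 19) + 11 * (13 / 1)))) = -751885856 / 164255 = -4577.55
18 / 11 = 1.64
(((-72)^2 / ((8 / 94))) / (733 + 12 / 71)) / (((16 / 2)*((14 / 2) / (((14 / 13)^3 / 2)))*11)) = 105956424 / 1258013185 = 0.08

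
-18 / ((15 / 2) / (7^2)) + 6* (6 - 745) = -22758 / 5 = -4551.60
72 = 72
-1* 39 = -39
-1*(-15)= 15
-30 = -30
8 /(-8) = -1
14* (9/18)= 7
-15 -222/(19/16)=-3837/19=-201.95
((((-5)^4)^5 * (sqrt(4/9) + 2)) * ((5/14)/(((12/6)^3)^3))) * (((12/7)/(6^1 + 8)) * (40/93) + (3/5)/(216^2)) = 593406581878662109375/63499935744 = 9344994997.65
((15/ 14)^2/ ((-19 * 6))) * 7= -75/ 1064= -0.07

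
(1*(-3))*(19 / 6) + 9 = -1 / 2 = -0.50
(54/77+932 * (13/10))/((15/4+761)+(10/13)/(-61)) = 1480486592/933912595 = 1.59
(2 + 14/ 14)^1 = 3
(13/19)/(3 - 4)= -13/19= -0.68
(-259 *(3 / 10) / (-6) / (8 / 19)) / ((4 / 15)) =14763 / 128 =115.34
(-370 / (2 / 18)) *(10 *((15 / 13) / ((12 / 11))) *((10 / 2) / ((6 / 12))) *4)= -18315000 / 13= -1408846.15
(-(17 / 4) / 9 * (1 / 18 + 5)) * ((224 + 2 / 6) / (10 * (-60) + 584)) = 1041131 / 31104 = 33.47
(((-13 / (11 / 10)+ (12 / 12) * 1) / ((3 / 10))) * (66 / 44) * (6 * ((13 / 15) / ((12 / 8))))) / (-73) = 6188 / 2409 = 2.57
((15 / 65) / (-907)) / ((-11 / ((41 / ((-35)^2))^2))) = 0.00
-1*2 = -2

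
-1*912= -912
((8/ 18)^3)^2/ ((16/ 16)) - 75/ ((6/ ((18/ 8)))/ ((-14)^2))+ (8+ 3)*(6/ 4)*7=-2868182981/ 531441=-5396.99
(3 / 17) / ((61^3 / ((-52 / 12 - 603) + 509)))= -0.00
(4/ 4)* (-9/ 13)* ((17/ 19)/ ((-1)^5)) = 153/ 247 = 0.62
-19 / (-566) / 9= 19 / 5094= 0.00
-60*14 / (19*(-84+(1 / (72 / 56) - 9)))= 756 / 1577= 0.48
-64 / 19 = -3.37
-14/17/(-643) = 0.00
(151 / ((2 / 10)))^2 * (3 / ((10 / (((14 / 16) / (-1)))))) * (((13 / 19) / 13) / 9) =-875.04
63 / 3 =21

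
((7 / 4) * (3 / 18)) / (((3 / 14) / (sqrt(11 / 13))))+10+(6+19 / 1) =36.25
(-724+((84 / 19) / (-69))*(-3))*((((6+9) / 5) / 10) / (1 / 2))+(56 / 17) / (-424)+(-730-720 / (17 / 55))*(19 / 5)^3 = -1656750157233 / 9843425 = -168310.33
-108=-108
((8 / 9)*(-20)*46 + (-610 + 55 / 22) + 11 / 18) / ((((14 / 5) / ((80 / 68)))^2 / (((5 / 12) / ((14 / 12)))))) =-26712500 / 297381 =-89.83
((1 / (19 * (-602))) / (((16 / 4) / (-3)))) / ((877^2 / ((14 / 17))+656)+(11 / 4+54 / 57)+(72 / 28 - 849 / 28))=3 / 42758643580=0.00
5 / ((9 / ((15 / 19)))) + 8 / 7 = 631 / 399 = 1.58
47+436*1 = 483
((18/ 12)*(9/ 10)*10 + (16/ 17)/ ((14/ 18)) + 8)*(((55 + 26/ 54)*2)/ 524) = 578335/ 120258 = 4.81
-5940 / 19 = -312.63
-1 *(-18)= 18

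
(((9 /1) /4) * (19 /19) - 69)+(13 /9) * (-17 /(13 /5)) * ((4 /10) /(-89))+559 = 1577305 /3204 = 492.29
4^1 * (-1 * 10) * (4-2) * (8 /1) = -640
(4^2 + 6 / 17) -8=142 / 17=8.35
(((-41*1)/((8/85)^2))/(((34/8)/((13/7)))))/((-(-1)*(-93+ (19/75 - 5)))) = 16989375/821072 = 20.69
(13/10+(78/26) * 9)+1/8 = 1137/40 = 28.42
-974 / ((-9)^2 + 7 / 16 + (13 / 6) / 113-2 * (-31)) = -5282976 / 778109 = -6.79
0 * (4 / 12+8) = 0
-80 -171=-251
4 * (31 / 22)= 62 / 11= 5.64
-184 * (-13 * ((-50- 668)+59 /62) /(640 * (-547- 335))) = 632983 /208320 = 3.04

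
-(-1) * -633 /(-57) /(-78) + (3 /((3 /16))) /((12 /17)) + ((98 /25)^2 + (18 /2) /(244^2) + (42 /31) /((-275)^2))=1306285651721857 /34474953370000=37.89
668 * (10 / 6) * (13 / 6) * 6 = 43420 / 3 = 14473.33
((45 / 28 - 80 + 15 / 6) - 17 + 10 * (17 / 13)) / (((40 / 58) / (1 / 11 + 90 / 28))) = -428851333 / 1121120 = -382.52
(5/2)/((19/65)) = 325/38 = 8.55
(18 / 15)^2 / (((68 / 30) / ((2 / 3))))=36 / 85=0.42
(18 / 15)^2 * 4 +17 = 569 / 25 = 22.76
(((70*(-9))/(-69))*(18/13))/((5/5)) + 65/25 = 22787/1495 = 15.24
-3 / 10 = -0.30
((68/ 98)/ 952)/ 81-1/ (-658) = 0.00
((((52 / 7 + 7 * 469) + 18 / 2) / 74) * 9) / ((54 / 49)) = 40418 / 111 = 364.13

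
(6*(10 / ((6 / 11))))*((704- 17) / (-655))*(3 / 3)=-115.37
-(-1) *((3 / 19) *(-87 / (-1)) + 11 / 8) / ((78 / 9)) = 6891 / 3952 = 1.74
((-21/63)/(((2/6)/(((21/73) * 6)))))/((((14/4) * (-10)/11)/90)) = 3564/73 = 48.82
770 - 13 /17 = 769.24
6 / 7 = 0.86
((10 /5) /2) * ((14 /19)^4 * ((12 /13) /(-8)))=-57624 /1694173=-0.03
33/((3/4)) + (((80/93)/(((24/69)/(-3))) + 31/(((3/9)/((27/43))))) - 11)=111940/1333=83.98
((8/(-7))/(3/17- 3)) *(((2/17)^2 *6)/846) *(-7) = -2/7191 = -0.00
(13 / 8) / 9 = 13 / 72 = 0.18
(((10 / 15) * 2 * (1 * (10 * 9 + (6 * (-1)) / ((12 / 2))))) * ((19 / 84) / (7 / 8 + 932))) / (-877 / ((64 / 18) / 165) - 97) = -432896 / 613781650881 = -0.00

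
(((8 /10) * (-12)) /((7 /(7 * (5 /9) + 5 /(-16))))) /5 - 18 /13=-2.37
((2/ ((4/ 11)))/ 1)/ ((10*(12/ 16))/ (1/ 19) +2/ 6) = 33/ 857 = 0.04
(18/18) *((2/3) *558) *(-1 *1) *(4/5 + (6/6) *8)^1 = -16368/5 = -3273.60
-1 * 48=-48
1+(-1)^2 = 2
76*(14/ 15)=1064/ 15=70.93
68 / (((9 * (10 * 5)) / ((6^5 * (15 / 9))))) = 9792 / 5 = 1958.40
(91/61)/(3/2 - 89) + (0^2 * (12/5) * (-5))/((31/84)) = -26/1525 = -0.02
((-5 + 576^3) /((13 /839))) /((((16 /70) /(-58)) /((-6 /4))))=488221270677105 /104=4694435294972.16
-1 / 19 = -0.05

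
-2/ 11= -0.18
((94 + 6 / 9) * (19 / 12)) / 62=1349 / 558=2.42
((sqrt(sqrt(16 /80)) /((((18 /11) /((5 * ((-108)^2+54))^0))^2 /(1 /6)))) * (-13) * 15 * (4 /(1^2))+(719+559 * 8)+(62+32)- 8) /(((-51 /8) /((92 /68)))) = -323656 /289+144716 * 5^(3 /4) /70227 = -1113.03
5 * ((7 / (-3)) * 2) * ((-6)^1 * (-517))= -72380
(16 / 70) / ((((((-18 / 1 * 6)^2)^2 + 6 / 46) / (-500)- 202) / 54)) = -993600 / 21920133277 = -0.00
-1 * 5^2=-25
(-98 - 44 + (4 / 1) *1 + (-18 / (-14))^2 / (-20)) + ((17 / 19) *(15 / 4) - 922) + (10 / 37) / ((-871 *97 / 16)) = -15377094523054 / 14551618445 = -1056.73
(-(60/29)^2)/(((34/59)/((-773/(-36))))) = -2280350/14297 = -159.50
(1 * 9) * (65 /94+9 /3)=3123 /94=33.22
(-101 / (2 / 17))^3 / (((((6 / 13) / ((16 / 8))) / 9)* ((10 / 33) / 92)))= -149836378733613 / 20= -7491818936680.65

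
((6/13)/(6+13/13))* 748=4488/91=49.32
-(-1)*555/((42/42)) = 555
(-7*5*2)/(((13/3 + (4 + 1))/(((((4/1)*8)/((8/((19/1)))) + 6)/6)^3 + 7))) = -172775/9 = -19197.22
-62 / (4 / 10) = -155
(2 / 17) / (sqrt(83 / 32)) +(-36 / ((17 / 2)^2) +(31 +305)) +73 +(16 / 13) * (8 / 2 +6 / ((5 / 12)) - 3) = 8 * sqrt(166) / 1411 +8029753 / 18785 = 427.53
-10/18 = -5/9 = -0.56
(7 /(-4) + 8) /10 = 5 /8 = 0.62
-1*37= -37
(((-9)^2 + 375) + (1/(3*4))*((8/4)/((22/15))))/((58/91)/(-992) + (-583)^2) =226458596/168753528625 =0.00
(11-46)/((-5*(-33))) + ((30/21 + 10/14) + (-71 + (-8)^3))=-134227/231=-581.07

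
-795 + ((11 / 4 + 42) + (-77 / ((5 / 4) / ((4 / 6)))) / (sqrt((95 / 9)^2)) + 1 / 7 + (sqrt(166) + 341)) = -400.11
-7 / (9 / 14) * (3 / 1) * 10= -980 / 3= -326.67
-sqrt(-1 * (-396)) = -6 * sqrt(11) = -19.90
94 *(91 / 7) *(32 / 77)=39104 / 77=507.84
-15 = -15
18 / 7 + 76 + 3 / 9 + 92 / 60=8446 / 105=80.44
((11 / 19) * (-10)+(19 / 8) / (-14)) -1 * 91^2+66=-17494201 / 2128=-8220.96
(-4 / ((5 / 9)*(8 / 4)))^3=-5832 / 125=-46.66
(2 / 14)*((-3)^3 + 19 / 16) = -59 / 16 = -3.69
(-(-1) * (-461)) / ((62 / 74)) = -17057 / 31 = -550.23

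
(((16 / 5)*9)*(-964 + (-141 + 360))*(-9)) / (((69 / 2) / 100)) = 12873600 / 23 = 559721.74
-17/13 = -1.31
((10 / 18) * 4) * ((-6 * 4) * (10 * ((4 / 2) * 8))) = -25600 / 3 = -8533.33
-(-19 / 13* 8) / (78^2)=0.00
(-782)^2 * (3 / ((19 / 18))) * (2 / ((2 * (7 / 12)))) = 396267552 / 133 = 2979455.28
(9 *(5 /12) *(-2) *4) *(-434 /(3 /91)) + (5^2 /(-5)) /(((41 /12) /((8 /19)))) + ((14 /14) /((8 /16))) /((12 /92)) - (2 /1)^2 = 922999826 /2337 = 394950.72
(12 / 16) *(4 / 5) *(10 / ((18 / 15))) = 5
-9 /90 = -1 /10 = -0.10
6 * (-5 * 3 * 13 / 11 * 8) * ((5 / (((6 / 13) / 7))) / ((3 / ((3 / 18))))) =-3584.85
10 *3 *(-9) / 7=-38.57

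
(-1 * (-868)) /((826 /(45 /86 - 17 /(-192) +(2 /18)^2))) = 4312999 /6575904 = 0.66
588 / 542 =294 / 271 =1.08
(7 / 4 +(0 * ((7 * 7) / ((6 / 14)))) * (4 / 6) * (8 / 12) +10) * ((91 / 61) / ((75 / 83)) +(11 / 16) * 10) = 100.18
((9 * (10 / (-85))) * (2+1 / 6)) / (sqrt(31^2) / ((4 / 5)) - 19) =-156 / 1343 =-0.12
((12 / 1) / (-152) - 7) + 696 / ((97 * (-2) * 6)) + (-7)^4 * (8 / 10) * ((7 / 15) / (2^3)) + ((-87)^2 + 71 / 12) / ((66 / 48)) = 8535034493 / 1520475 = 5613.40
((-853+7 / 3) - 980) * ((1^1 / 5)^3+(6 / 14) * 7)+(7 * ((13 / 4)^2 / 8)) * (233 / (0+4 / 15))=493193471 / 192000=2568.72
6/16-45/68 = -39/136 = -0.29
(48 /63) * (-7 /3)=-16 /9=-1.78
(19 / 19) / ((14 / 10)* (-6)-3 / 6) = -0.11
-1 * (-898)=898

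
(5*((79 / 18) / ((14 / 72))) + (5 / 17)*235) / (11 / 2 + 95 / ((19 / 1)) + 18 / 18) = 43310 / 2737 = 15.82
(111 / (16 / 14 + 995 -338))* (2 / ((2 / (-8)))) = -6216 / 4607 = -1.35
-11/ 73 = -0.15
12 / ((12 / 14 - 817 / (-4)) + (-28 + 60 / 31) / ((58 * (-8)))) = 100688 / 1721457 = 0.06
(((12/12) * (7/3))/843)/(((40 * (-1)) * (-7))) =1/101160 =0.00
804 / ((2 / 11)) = 4422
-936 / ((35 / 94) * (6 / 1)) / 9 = -4888 / 105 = -46.55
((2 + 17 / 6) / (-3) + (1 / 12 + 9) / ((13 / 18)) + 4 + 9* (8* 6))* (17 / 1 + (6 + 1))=418360 / 39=10727.18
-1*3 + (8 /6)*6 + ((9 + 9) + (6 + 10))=39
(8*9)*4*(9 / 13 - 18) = -64800 / 13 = -4984.62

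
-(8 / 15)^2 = -0.28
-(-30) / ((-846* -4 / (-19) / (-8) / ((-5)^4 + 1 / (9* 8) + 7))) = 4322975 / 5076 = 851.65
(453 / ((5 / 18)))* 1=8154 / 5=1630.80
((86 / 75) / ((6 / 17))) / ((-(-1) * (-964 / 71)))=-51901 / 216900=-0.24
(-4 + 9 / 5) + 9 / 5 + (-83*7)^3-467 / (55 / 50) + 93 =-10786780012 / 55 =-196123272.95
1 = 1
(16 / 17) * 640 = 10240 / 17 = 602.35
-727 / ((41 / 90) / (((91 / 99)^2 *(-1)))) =60202870 / 44649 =1348.36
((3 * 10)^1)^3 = 27000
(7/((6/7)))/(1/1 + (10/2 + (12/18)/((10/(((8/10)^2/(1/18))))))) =6125/5076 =1.21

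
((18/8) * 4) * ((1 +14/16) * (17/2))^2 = 585225/256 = 2286.04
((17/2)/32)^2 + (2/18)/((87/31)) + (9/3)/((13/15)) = 148914979/41693184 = 3.57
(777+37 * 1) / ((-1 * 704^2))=-37 / 22528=-0.00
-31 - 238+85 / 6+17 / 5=-7543 / 30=-251.43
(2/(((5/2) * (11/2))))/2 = 4/55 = 0.07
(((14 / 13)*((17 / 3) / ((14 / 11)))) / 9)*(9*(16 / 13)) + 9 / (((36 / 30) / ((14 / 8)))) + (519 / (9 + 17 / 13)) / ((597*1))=1033481915 / 54078648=19.11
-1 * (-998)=998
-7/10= -0.70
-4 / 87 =-0.05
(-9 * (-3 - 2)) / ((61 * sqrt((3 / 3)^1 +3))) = 45 / 122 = 0.37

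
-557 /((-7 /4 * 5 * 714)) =1114 /12495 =0.09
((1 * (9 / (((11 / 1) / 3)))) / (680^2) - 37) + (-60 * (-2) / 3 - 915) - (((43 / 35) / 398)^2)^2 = -436666445267119648312841 / 478800929614783160000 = -912.00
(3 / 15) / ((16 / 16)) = 1 / 5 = 0.20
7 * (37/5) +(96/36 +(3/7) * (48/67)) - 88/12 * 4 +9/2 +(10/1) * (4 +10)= 2391061/14070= 169.94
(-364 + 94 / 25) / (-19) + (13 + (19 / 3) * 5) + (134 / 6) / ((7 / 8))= 46804 / 525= 89.15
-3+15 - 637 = -625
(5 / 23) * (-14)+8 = 114 / 23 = 4.96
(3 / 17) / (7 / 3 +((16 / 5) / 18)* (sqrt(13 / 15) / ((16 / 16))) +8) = 941625 / 55123231 -1080* sqrt(195) / 55123231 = 0.02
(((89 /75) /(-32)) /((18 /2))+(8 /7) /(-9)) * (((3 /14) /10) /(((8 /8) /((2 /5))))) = -19823 /17640000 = -0.00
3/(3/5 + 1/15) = 9/2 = 4.50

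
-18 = -18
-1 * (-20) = 20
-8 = -8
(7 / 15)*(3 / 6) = 7 / 30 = 0.23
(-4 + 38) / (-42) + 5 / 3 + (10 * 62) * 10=43406 / 7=6200.86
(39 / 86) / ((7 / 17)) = 663 / 602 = 1.10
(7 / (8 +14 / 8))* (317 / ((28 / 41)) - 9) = 12745 / 39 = 326.79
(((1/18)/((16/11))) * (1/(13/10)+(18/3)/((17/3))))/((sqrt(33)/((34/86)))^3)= 29189 * sqrt(33)/7367436648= 0.00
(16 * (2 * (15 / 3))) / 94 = 80 / 47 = 1.70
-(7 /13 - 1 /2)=-1 /26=-0.04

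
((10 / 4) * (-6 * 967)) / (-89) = 14505 / 89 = 162.98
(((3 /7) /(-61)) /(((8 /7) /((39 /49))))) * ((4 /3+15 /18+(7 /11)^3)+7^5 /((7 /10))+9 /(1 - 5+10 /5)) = -267048717 /2273348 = -117.47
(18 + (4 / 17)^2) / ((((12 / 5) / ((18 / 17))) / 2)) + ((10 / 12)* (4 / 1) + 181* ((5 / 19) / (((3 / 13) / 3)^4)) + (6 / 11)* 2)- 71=4190506555876 / 3080451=1360354.88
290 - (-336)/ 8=332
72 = 72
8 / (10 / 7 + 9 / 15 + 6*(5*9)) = 0.03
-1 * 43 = -43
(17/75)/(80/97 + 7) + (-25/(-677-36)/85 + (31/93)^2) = 468297/3333275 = 0.14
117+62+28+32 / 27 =5621 / 27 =208.19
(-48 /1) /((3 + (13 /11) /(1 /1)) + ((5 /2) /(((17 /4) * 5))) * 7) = -374 /39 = -9.59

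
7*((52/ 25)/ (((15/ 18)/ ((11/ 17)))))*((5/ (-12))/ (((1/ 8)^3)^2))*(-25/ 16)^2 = -51251200/ 17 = -3014776.47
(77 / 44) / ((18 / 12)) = 7 / 6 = 1.17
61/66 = 0.92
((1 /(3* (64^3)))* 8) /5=1 /491520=0.00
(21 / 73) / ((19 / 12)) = 252 / 1387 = 0.18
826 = 826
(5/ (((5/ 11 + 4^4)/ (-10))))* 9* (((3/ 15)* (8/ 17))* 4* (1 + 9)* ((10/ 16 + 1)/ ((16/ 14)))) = -4950/ 527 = -9.39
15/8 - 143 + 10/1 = -1049/8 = -131.12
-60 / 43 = -1.40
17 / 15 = 1.13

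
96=96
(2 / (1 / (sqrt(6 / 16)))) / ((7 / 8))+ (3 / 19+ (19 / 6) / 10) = 541 / 1140+ 4 * sqrt(6) / 7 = 1.87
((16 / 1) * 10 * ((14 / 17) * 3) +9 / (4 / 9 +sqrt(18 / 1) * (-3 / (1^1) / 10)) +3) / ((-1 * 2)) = -38732331 / 195874 +32805 * sqrt(2) / 11522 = -193.71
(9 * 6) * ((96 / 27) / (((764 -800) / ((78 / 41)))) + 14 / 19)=23092 / 779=29.64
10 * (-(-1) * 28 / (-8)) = -35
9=9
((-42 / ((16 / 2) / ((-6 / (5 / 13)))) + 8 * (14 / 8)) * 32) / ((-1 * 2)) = -7672 / 5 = -1534.40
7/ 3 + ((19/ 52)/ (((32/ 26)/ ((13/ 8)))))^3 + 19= 8635142261/ 402653184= 21.45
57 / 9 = 19 / 3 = 6.33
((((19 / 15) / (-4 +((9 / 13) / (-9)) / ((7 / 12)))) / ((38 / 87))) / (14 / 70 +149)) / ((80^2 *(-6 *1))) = 2639 / 21542092800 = 0.00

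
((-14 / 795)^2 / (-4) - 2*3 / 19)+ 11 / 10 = 18832483 / 24016950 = 0.78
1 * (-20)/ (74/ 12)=-120/ 37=-3.24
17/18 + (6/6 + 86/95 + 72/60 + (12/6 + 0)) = 2069/342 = 6.05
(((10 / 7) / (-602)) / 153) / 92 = -0.00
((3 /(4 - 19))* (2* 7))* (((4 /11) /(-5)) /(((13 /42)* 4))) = 588 /3575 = 0.16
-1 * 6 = -6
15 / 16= 0.94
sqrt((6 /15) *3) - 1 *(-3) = sqrt(30) /5+3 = 4.10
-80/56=-10/7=-1.43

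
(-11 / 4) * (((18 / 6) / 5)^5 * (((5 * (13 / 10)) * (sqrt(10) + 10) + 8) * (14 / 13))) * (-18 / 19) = 168399 * sqrt(10) / 118750 + 12293127 / 771875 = 20.41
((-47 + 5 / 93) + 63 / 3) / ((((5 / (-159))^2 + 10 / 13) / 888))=-234739747944 / 7847185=-29913.88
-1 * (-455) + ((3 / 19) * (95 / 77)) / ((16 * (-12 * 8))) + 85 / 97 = 1743328795 / 3824128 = 455.88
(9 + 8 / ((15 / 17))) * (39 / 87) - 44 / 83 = 273269 / 36105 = 7.57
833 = 833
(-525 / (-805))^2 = 0.43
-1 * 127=-127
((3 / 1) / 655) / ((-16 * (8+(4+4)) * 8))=-3 / 1341440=-0.00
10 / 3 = 3.33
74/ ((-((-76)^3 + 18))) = 37/ 219479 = 0.00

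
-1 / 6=-0.17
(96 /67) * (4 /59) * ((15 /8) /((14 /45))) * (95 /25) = 61560 /27671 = 2.22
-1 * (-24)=24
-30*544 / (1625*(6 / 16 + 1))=-26112 / 3575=-7.30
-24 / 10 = -12 / 5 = -2.40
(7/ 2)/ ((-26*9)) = -7/ 468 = -0.01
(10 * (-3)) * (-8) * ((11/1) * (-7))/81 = -6160/27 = -228.15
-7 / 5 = -1.40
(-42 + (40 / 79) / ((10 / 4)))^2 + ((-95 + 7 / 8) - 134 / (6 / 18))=62455103 / 49928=1250.90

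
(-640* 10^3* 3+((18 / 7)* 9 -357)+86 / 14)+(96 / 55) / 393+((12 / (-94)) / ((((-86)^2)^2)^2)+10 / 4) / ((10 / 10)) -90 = -6810557035956655668410173641 / 3546398196100851512960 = -1920415.21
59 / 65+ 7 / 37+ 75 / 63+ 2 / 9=380239 / 151515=2.51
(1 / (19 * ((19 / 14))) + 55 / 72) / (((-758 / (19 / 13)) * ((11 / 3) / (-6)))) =20863 / 8237944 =0.00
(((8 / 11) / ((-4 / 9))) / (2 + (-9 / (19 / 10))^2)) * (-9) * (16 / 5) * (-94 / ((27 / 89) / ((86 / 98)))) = -6233540064 / 11887645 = -524.37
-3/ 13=-0.23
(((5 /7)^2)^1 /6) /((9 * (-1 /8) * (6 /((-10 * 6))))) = 1000 /1323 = 0.76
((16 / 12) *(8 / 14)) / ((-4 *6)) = -2 / 63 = -0.03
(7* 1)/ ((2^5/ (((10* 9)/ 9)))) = 35/ 16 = 2.19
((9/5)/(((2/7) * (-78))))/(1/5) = -21/52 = -0.40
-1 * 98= -98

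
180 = 180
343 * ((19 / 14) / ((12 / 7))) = 6517 / 24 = 271.54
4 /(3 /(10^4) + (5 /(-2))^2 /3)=120000 /62509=1.92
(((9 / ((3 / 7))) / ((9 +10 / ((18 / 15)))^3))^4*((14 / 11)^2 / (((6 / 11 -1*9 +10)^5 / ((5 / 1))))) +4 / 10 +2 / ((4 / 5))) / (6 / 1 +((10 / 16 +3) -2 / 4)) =2011836770188253590404780011 / 6330348457389685160911831040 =0.32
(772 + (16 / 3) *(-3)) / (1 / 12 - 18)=-9072 / 215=-42.20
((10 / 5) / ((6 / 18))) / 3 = 2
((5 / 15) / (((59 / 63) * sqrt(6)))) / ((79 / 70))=245 * sqrt(6) / 4661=0.13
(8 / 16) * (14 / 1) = 7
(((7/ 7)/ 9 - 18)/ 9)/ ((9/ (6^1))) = -322/ 243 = -1.33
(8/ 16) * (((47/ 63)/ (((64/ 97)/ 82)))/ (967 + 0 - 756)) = 186919/ 850752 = 0.22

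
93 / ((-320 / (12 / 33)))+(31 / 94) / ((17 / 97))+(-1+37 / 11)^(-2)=232312017 / 118827280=1.96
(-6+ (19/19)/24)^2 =20449/576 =35.50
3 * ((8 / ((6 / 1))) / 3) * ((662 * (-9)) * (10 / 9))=-26480 / 3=-8826.67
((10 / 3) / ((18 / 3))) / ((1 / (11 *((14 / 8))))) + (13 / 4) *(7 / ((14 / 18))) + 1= 737 / 18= 40.94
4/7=0.57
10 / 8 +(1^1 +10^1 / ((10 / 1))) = 13 / 4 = 3.25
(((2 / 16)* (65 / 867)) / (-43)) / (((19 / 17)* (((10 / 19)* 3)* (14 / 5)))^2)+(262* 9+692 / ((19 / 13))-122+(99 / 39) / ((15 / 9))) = 24380029360877 / 8993013120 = 2711.00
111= 111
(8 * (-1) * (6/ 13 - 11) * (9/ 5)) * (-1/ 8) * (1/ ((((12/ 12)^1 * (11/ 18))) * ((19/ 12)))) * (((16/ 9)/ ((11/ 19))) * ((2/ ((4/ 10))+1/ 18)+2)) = -424.74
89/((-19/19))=-89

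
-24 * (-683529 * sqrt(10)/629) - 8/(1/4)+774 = 742+16404696 * sqrt(10)/629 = 83216.09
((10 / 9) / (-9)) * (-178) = 1780 / 81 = 21.98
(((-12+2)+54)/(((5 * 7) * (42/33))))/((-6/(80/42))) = -968/3087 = -0.31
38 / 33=1.15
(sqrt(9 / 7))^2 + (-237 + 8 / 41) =-67594 / 287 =-235.52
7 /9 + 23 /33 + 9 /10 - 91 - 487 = -569869 /990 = -575.63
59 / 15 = 3.93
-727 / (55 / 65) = -9451 / 11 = -859.18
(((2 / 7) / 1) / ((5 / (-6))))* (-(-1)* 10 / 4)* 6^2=-216 / 7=-30.86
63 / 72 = 7 / 8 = 0.88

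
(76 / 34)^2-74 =-19942 / 289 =-69.00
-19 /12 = -1.58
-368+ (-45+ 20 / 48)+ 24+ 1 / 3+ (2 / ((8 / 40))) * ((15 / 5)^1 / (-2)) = -1613 / 4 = -403.25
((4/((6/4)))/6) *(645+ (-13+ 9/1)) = 2564/9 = 284.89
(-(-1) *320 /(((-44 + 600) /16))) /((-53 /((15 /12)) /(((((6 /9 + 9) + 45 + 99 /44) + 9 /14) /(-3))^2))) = -2337722500 /29239623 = -79.95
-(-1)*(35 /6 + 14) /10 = 119 /60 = 1.98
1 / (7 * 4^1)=0.04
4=4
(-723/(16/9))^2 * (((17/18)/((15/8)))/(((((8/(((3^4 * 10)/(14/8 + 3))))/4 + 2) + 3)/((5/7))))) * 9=97172707455/909328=106862.11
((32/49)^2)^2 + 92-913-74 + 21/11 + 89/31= -1749634251149/1965797141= -890.04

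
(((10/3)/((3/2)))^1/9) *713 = 176.05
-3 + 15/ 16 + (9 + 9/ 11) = 1365/ 176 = 7.76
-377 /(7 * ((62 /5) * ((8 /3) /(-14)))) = 5655 /248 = 22.80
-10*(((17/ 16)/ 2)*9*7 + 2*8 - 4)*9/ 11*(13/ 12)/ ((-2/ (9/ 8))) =226.70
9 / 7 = 1.29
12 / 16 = 3 / 4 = 0.75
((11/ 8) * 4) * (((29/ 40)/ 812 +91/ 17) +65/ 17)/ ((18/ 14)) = 1922107/ 48960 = 39.26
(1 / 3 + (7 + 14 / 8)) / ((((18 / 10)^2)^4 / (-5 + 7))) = 0.16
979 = 979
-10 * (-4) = 40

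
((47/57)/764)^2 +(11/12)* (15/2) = 13037946799/1896428304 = 6.88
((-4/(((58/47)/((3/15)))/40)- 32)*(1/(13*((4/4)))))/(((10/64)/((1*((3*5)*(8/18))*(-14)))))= 1003520/377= 2661.86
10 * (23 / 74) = 115 / 37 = 3.11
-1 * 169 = -169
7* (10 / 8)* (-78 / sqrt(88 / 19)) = -1365* sqrt(418) / 88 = -317.13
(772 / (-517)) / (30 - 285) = 772 / 131835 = 0.01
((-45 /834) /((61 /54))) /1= -405 /8479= -0.05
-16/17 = -0.94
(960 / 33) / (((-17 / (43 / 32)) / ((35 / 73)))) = -15050 / 13651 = -1.10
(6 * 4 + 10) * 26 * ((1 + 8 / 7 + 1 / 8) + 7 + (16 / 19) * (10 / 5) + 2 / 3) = 8196227 / 798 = 10270.96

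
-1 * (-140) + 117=257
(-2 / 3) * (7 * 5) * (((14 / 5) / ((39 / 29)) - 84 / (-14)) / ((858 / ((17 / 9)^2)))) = -3188248 / 4065633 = -0.78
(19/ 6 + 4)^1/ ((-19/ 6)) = -43/ 19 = -2.26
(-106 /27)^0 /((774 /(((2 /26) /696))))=1 /7003152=0.00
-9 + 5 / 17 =-148 / 17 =-8.71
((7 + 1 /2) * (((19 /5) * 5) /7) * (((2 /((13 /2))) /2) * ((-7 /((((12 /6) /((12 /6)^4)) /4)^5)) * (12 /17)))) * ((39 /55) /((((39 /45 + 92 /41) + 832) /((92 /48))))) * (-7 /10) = 56812904644608 /96041891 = 591542.96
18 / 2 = 9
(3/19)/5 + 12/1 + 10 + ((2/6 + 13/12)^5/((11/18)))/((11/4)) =1010128783/39726720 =25.43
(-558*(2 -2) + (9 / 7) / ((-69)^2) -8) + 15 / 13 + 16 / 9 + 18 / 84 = -600835 / 123786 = -4.85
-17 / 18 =-0.94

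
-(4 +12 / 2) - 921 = -931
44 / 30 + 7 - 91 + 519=6547 / 15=436.47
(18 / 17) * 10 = 180 / 17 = 10.59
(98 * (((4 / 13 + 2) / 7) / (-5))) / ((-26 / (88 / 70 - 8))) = -1416 / 845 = -1.68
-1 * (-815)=815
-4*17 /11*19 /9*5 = -6460 /99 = -65.25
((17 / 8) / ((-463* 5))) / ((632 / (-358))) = 3043 / 5852320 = 0.00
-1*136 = -136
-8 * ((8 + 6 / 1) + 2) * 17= -2176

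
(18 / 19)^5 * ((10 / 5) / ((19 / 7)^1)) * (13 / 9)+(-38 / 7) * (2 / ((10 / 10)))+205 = 64202831127 / 329321167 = 194.96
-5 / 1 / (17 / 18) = -90 / 17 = -5.29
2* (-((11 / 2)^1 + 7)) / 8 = -25 / 8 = -3.12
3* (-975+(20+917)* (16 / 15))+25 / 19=7098 / 95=74.72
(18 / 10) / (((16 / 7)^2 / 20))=441 / 64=6.89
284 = 284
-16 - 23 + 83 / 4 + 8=-41 / 4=-10.25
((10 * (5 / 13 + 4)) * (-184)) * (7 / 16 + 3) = -360525 / 13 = -27732.69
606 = 606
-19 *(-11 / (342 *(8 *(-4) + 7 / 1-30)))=-1 / 90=-0.01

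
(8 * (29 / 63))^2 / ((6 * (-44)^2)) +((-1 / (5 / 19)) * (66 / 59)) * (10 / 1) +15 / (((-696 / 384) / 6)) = -92.16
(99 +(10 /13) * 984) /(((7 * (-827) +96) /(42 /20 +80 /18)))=-2184601 /2220270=-0.98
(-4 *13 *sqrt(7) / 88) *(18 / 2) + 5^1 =5 - 117 *sqrt(7) / 22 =-9.07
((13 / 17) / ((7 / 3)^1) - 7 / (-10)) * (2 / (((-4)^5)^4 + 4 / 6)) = 3669 / 1962628255581350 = 0.00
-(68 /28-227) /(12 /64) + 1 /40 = 335367 /280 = 1197.74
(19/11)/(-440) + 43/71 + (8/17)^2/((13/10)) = 996768247/1291055480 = 0.77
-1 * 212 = -212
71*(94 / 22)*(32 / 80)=121.35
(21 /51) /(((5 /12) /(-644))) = -636.42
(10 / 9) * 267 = 890 / 3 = 296.67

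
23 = 23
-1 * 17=-17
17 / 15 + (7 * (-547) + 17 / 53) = -3042899 / 795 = -3827.55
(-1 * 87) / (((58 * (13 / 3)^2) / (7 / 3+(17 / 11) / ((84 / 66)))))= -1341 / 4732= -0.28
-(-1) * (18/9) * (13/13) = 2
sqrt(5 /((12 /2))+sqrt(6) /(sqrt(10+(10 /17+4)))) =sqrt(558 * sqrt(1581)+28830) /186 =1.21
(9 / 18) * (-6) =-3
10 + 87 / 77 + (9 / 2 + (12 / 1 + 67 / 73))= 320933 / 11242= 28.55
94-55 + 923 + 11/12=11555/12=962.92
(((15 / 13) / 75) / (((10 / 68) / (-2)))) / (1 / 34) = -2312 / 325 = -7.11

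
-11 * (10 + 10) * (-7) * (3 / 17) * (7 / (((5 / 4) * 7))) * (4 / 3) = 4928 / 17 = 289.88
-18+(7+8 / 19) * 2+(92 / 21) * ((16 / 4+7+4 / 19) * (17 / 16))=26081 / 532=49.02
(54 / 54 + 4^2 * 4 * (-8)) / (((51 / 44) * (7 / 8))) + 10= -25186 / 51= -493.84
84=84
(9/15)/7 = 3/35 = 0.09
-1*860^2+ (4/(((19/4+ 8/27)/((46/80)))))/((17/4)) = -34261965032/46325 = -739599.89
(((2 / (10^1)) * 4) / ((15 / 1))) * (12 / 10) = 8 / 125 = 0.06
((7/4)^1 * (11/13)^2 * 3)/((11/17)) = 3927/676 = 5.81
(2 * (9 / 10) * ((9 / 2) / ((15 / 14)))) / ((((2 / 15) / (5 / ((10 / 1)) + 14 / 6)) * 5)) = 3213 / 100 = 32.13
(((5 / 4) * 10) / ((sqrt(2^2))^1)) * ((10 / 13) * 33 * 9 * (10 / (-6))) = -61875 / 26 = -2379.81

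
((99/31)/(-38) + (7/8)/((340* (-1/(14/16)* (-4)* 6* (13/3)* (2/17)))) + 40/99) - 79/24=-46131442921/15524720640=-2.97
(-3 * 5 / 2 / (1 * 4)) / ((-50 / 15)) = 9 / 16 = 0.56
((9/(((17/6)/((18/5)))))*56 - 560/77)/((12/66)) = 295976/85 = 3482.07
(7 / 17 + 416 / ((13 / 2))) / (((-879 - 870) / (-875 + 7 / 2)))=636195 / 19822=32.10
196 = 196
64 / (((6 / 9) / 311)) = 29856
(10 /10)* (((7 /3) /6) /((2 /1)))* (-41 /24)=-287 /864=-0.33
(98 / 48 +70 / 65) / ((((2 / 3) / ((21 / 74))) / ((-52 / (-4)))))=20433 / 1184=17.26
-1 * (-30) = 30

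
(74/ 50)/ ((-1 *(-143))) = 37/ 3575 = 0.01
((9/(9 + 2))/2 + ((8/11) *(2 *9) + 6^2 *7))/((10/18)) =4779/10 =477.90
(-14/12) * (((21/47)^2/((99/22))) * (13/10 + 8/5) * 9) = -29841/22090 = -1.35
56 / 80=7 / 10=0.70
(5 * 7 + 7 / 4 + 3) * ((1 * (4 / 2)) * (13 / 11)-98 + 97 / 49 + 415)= 6884859 / 539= 12773.39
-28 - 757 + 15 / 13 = -10190 / 13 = -783.85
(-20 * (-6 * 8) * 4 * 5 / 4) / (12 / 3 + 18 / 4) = 9600 / 17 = 564.71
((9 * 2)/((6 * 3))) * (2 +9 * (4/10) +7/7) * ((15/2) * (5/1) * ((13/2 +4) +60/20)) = 13365/4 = 3341.25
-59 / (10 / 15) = -177 / 2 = -88.50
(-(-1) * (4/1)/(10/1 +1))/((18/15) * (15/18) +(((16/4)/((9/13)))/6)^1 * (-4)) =-108/847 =-0.13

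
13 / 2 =6.50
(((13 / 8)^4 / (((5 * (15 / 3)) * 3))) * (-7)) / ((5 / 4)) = -199927 / 384000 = -0.52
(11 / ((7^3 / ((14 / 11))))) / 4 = 1 / 98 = 0.01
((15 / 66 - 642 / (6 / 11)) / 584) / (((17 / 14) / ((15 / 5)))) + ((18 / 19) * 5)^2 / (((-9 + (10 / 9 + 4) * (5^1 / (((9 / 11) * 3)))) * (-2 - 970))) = -67539872787 / 13522462184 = -4.99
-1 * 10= -10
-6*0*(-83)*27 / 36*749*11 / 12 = 0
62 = 62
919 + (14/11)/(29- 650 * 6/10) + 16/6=10979773/11913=921.66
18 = 18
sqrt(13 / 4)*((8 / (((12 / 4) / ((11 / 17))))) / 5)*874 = 38456*sqrt(13) / 255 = 543.75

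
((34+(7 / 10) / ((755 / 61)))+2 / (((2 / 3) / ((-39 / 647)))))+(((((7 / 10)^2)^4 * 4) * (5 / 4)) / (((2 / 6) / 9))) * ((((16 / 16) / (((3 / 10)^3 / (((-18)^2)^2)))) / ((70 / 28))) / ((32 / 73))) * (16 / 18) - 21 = 29972030395368699 / 1221212500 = 24542846.06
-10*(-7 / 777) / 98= 5 / 5439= 0.00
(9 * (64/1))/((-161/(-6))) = 21.47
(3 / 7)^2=9 / 49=0.18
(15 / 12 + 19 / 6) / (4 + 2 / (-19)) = 1007 / 888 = 1.13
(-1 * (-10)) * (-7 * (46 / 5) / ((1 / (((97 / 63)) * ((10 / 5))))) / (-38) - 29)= -40666 / 171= -237.81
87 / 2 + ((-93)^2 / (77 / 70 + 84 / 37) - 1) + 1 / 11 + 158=75905871 / 27434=2766.85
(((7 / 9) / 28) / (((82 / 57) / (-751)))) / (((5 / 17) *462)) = -242573 / 2273040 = -0.11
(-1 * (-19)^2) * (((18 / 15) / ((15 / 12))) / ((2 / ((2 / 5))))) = -8664 / 125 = -69.31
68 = 68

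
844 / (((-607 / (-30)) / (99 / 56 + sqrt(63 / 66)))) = 12660 * sqrt(462) / 6677 + 313335 / 4249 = 114.50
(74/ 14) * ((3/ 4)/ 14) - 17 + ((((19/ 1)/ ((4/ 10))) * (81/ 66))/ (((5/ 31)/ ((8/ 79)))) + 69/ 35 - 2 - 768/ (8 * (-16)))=44037751/ 1703240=25.86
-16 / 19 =-0.84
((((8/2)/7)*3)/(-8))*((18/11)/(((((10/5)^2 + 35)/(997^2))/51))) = -456250131/1001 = -455794.34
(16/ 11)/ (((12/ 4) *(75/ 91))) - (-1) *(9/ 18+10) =54887/ 4950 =11.09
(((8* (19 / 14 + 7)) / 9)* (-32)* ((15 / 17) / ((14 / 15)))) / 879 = -62400 / 244069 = -0.26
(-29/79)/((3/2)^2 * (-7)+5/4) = 2/79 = 0.03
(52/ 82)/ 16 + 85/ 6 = 14.21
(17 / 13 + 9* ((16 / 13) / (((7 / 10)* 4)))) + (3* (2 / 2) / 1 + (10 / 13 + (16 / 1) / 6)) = 3194 / 273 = 11.70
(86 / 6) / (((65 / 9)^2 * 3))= 387 / 4225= 0.09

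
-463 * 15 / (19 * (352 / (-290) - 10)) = 335675 / 10298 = 32.60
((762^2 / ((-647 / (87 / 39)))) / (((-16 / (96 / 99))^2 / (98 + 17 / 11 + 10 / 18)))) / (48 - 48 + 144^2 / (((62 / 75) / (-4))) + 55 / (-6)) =919646160704 / 125367252421983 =0.01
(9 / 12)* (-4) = -3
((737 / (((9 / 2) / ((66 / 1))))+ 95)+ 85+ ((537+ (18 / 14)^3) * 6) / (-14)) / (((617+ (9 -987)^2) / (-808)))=-62613445504 / 6893998503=-9.08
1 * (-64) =-64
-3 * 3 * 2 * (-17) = 306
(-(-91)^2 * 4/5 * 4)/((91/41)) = -59696/5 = -11939.20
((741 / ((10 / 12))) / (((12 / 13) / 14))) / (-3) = -4495.40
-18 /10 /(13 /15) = -2.08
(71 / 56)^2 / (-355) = -71 / 15680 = -0.00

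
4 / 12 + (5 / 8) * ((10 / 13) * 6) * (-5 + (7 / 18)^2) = -38339 / 2808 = -13.65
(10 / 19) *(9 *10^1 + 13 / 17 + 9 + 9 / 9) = 53.03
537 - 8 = 529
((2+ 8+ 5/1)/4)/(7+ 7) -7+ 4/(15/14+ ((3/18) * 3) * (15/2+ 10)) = -97403/15400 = -6.32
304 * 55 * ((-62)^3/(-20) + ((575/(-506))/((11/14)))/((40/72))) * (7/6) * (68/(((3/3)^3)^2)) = 15803095337.70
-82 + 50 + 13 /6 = -179 /6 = -29.83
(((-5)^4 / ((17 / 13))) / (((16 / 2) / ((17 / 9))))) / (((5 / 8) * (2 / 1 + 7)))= 1625 / 81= 20.06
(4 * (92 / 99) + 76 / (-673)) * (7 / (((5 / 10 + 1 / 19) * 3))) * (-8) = -73002560 / 599643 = -121.74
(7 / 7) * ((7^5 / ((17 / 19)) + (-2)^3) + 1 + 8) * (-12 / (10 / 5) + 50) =14051400 / 17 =826552.94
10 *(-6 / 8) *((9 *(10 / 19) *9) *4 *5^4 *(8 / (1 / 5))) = -607500000 / 19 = -31973684.21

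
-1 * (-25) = 25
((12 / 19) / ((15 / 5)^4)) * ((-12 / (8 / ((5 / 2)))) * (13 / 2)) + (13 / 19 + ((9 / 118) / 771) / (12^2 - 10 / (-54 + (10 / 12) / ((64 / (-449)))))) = 2829998835047 / 5726971938528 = 0.49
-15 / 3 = -5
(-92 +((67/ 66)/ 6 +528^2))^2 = 77669325168.90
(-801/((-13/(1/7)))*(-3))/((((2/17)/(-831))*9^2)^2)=-1973546609/9828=-200808.57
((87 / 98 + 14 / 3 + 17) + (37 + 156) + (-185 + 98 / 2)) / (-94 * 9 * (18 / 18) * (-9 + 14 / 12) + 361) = 23389 / 2054472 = 0.01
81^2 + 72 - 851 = 5782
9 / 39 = 3 / 13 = 0.23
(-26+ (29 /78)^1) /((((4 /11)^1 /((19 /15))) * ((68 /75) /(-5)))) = 10444775 /21216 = 492.31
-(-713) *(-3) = -2139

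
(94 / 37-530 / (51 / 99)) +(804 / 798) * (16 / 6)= -256892980 / 250971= -1023.60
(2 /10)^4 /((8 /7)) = 7 /5000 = 0.00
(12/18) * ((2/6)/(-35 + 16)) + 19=3247/171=18.99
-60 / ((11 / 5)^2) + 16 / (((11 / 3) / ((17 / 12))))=-752 / 121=-6.21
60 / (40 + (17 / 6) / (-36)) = 1.50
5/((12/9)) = 15/4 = 3.75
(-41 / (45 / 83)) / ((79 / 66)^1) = -74866 / 1185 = -63.18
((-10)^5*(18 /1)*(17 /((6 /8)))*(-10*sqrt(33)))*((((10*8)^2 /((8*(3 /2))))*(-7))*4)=-6092800000000*sqrt(33)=-35000471292826.90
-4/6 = -2/3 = -0.67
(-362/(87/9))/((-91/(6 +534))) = 586440/2639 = 222.22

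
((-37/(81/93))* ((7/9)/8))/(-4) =8029/7776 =1.03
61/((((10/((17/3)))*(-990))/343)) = -355691/29700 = -11.98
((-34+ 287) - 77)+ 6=182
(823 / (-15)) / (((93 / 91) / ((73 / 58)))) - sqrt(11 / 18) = -5467189 / 80910 - sqrt(22) / 6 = -68.35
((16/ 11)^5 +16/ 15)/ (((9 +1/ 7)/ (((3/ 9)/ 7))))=1144091/ 28989180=0.04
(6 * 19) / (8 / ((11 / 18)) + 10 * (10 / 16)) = 5016 / 851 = 5.89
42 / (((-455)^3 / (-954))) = 5724 / 13456625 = 0.00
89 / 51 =1.75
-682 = -682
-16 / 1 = -16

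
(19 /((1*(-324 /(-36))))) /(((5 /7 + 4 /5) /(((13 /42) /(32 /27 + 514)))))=19 /22684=0.00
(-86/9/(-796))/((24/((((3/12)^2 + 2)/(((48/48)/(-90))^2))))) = 106425/12736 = 8.36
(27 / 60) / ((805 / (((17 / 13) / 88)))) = 153 / 18418400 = 0.00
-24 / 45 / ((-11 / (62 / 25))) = 496 / 4125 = 0.12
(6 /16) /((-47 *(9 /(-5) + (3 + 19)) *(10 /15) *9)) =-5 /75952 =-0.00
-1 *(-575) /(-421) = -575 /421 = -1.37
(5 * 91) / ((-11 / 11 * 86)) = -5.29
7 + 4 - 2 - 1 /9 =80 /9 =8.89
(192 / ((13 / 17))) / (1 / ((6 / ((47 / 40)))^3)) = 45121536000 / 1349699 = 33430.81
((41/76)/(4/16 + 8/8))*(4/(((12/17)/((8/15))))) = 1.30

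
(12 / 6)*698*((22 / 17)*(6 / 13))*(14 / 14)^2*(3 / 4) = 138204 / 221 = 625.36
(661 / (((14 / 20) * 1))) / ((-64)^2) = 3305 / 14336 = 0.23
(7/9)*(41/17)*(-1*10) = -18.76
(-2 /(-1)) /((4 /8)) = 4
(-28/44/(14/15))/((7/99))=-135/14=-9.64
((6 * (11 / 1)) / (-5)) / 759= -2 / 115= -0.02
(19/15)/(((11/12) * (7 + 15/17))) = 646/3685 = 0.18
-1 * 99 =-99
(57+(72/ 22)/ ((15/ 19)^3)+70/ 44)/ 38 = 1.72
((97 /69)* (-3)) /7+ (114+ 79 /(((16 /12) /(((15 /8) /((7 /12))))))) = 391351 /1288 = 303.84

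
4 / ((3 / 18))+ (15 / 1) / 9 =77 / 3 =25.67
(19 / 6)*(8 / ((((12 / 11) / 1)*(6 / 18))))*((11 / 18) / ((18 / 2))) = 4.73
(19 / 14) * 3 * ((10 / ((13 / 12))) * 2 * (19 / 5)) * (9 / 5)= 233928 / 455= 514.13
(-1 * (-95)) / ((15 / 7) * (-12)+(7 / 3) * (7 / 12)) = -3.90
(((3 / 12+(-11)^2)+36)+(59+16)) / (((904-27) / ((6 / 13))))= 2787 / 22802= 0.12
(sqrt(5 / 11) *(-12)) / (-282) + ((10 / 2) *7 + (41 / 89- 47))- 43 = -4854 / 89 + 2 *sqrt(55) / 517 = -54.51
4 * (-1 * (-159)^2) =-101124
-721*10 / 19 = -7210 / 19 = -379.47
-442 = -442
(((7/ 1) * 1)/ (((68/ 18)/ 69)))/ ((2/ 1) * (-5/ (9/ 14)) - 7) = -5589/ 986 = -5.67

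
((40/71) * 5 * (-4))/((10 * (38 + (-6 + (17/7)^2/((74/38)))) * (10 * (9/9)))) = -14504/4508997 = -0.00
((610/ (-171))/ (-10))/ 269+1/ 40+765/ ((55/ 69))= 19424990549/ 20239560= 959.75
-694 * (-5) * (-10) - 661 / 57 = -1978561 / 57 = -34711.60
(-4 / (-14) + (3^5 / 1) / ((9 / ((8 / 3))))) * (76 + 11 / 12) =233519 / 42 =5559.98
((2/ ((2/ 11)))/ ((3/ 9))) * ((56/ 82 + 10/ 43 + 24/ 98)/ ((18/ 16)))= 2940432/ 86387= 34.04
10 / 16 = 5 / 8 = 0.62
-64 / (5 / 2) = -128 / 5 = -25.60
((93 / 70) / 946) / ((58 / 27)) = 2511 / 3840760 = 0.00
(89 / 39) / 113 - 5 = -21946 / 4407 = -4.98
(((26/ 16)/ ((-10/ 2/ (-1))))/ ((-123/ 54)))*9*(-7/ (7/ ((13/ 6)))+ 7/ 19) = 351/ 152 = 2.31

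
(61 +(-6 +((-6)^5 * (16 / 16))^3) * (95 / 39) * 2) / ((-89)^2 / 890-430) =297783823560670 / 54743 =5439669429.16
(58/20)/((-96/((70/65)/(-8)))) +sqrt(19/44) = 203/49920 +sqrt(209)/22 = 0.66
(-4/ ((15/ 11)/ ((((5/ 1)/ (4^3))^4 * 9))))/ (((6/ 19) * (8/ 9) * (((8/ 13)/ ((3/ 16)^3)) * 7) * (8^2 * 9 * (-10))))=1833975/ 1970324836974592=0.00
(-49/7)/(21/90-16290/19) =3990/488567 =0.01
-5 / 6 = -0.83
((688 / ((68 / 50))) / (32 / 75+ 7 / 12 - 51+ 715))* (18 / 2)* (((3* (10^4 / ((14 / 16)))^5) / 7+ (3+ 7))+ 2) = 939349333333333333468237520000 / 1642027093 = 572066890575558446932.54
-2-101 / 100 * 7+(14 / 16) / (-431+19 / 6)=-1164397 / 128350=-9.07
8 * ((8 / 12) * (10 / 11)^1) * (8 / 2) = 640 / 33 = 19.39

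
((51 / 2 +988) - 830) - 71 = 225 / 2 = 112.50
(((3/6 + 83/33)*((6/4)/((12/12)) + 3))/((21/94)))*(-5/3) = -46765/462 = -101.22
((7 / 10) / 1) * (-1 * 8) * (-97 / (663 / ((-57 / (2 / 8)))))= -206416 / 1105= -186.80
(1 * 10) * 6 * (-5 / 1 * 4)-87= -1287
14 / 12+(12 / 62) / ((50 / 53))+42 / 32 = 99857 / 37200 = 2.68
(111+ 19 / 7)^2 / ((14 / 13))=4118504 / 343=12007.30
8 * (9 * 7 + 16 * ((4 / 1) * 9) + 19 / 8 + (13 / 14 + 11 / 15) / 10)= 2694473 / 525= 5132.33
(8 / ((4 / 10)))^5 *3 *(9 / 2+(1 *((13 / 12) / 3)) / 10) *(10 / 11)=1306400000 / 33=39587878.79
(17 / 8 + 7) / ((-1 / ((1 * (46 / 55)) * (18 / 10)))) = -15111 / 1100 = -13.74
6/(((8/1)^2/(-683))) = -2049/32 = -64.03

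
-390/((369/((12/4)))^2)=-130/5043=-0.03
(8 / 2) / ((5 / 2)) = 8 / 5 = 1.60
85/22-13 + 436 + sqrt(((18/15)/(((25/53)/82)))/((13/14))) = 2 * sqrt(5932290)/325 + 9391/22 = 441.85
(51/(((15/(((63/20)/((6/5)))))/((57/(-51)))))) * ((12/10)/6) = -399/200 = -2.00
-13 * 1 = -13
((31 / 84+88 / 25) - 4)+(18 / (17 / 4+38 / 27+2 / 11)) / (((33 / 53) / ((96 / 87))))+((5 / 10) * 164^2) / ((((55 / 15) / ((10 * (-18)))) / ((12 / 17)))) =-5259187633614169 / 11285805300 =-466000.21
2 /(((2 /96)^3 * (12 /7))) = 129024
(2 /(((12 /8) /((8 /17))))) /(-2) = -16 /51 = -0.31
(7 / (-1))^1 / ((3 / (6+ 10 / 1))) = -112 / 3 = -37.33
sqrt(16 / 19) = 4 *sqrt(19) / 19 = 0.92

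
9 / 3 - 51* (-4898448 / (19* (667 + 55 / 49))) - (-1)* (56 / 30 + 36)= 91999811383 / 4665165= 19720.59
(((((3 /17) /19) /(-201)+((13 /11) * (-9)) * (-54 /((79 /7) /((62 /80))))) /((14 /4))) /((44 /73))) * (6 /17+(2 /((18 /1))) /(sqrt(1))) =76889561621869 /8862153105960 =8.68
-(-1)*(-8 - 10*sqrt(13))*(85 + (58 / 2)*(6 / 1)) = -2590*sqrt(13) - 2072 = -11410.38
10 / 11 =0.91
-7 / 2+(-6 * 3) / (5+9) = -67 / 14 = -4.79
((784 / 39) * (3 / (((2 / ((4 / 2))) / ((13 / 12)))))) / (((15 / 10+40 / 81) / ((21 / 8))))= 27783 / 323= 86.02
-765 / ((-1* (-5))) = -153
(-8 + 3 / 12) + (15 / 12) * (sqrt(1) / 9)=-137 / 18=-7.61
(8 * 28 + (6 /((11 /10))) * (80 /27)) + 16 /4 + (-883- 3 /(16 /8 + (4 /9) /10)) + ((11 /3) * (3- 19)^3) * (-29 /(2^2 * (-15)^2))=-106817003 /683100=-156.37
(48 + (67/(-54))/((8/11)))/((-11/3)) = -19999/1584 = -12.63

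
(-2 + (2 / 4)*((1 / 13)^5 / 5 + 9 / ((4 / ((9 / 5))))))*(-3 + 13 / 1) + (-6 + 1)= -7054563 / 1485172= -4.75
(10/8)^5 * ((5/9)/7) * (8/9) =15625/72576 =0.22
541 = 541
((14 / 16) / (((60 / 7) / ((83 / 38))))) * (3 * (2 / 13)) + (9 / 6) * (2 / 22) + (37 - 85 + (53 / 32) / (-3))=-31503817 / 652080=-48.31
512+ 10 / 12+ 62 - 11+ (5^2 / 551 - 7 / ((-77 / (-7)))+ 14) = 20991995 / 36366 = 577.24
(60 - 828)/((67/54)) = -41472/67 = -618.99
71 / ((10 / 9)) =639 / 10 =63.90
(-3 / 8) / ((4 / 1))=-3 / 32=-0.09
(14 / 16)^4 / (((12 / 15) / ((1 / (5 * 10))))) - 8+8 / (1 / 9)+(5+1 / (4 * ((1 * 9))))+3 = 106230889 / 1474560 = 72.04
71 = 71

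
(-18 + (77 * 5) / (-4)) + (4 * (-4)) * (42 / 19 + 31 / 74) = -439575 / 2812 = -156.32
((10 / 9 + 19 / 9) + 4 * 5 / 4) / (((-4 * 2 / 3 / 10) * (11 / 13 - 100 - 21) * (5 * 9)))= 481 / 84348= 0.01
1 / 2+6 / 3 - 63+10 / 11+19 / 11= -1273 / 22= -57.86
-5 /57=-0.09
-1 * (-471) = 471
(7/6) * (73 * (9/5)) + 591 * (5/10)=2244/5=448.80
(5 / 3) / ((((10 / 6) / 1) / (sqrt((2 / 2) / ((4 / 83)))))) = sqrt(83) / 2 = 4.56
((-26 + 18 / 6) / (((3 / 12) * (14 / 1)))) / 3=-46 / 21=-2.19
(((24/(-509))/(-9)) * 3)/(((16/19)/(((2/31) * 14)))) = 266/15779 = 0.02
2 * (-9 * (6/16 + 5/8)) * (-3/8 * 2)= 27/2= 13.50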